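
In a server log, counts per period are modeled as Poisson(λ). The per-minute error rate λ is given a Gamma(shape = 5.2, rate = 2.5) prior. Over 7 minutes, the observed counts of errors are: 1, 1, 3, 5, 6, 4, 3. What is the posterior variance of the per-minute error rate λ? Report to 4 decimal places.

0.3125

With a Gamma(shape α, rate β) prior, the Poisson likelihood is conjugate: the posterior is Gamma(α + ΣXᵢ, β + n).
Sum of counts S = 23 over n = 7 minutes.
Posterior: Gamma(α+S, β+n) = Gamma(5.2+23, 2.5+7) = Gamma(28.2, 9.5).
Var = α/β² = 28.2/9.5² = 0.3125.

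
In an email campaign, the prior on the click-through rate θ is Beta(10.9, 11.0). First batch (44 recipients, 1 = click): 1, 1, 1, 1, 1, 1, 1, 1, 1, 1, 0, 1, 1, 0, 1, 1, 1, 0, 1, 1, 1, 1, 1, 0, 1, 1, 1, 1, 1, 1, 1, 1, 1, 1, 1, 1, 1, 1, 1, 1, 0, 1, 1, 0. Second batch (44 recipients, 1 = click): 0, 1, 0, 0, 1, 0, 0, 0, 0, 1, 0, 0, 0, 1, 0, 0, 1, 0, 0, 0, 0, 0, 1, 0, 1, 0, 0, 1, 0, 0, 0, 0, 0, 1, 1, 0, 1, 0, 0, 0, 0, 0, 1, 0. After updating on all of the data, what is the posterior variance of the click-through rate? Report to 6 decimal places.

The Beta prior is conjugate to a Binomial/Bernoulli likelihood; the update adds successes to α and failures to β.
After batch 1: Beta(10.9+38, 11.0+6) = Beta(48.9, 17.0).
After batch 2: Beta(48.9+12, 17.0+32) = Beta(60.9, 49.0).
Var = αβ/((α+β)²(α+β+1)) = 60.9·49.0/(109.9²·110.9) = 0.002228.

0.002228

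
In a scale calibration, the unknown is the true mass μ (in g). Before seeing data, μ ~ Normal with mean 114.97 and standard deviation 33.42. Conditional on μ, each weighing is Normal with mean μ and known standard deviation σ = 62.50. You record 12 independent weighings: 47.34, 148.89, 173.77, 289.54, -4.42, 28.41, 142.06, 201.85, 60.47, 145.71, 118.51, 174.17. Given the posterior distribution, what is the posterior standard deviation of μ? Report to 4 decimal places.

15.8763

For Normal data with known variance σ², a Normal(μ₀, σ₀²) prior on μ is conjugate. Posterior precision = 1/σ₀² + n/σ²; posterior mean is the precision-weighted average of μ₀ and x̄.
σ₀² = 33.42² = 1116.8964, σ² = 62.50² = 3906.25; σ² + n·σ₀² = 3906.25 + 12·1116.8964 = 17309.0068.
Posterior precision = 1/σ₀² + n/σ² = 1/1116.8964 + 12/3906.25 = (σ² + n·σ₀²)/(σ₀²σ²) = 17309.0068/(1116.8964·3906.25); posterior variance σₙ² = σ₀²σ²/(σ² + n·σ₀²) = 1116.8964·3906.25/17309.0068 = 252.058169.
Posterior SD = √σₙ² = √(1116.8964·3906.25/17309.0068) = 15.8763.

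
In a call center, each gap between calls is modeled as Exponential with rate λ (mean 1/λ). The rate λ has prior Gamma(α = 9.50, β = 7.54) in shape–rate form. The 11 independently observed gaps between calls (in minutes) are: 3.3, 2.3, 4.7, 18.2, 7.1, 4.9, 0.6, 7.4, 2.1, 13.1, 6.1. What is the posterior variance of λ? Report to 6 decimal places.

With a Gamma(shape α, rate β) prior on the exponential rate λ, the posterior after n observations with total T = Σxᵢ is Gamma(α+n, β+T).
Sum of observations T = 69.8 minutes; n = 11.
Posterior: Gamma(9.50+11, 7.54+69.8) = Gamma(20.50, 77.34).
Var = α/β² = 0.003427.

0.003427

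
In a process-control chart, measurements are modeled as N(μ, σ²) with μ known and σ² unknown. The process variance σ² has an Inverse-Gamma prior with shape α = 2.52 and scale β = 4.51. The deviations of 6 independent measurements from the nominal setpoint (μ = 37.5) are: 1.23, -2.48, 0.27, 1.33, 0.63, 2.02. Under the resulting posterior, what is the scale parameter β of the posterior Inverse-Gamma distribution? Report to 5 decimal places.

With known mean μ and an Inverse-Gamma(α, β) prior on σ², the Normal likelihood is conjugate: posterior is Inv-Gamma(α + n/2, β + Σ(xᵢ−μ)²/2).
Σ(xᵢ−μ)² = (1.23)² + (-2.48)² + (0.27)² + (1.33)² + (0.63)² + (2.02)² = 13.9824.
Posterior: Inv-Gamma(2.52 + 6/2, 4.51 + 13.9824/2) = Inv-Gamma(5.52, 11.50120).
Posterior β = 11.50120.

11.50120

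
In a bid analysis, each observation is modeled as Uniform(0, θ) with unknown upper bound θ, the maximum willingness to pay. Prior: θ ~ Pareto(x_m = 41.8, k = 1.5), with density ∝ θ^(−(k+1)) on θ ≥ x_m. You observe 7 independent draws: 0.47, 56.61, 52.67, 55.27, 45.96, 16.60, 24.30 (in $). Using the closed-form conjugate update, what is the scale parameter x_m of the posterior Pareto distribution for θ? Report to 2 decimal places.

56.61

A Pareto(scale x_m, shape k) prior on the upper bound θ of Uniform(0, θ) is conjugate: posterior is Pareto(max(x_m, max xᵢ), k + n).
Sample maximum = 56.61; prior scale x_m = 41.8 → posterior scale = max = 56.61.
Posterior shape = 1.5 + 7 = 8.5.
Posterior scale x_m = 56.61.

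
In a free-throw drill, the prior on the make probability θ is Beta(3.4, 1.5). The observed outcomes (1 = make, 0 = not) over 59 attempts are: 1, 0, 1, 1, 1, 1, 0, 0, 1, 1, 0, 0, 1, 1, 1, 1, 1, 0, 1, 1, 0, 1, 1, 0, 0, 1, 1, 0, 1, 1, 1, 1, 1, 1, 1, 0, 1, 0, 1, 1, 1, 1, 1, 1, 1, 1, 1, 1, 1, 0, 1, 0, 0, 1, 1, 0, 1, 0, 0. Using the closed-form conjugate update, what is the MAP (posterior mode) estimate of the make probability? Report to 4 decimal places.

The Beta prior is conjugate to a Binomial/Bernoulli likelihood; the update adds successes to α and failures to β.
Posterior: Beta(α+k, β+n−k) = Beta(3.4+41, 1.5+18) = Beta(44.4, 19.5).
Mode of Beta(a,b) for a,b>1 is (a−1)/(a+b−2) = 43.4/61.9 = 0.7011.

0.7011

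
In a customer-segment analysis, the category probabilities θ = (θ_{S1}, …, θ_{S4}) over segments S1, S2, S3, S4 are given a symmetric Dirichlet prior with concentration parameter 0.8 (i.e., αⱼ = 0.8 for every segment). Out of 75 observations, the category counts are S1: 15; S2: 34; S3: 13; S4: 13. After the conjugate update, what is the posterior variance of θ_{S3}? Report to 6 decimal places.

The Dirichlet prior is conjugate to the Multinomial likelihood: each posterior αⱼ = prior αⱼ + observed count nⱼ.
Posterior concentration: (15.8, 34.8, 13.8, 13.8), total = 78.2.
Var[θ_j] = α_j(Σα−α_j)/((Σα)²(Σα+1)) = 13.8·64.4/(78.2²·79.2) = 0.001835.

0.001835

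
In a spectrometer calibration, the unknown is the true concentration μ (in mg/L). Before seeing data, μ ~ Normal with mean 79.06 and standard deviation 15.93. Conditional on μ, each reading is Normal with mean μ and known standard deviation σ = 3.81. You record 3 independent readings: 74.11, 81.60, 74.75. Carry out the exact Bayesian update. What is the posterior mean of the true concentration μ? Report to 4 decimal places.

For Normal data with known variance σ², a Normal(μ₀, σ₀²) prior on μ is conjugate. Posterior precision = 1/σ₀² + n/σ²; posterior mean is the precision-weighted average of μ₀ and x̄.
Σxᵢ = 74.11 + 81.60 + 74.75 = 230.46, so n·x̄ = 230.46.
σ₀² = 15.93² = 253.7649, σ² = 3.81² = 14.5161; σ² + n·σ₀² = 14.5161 + 3·253.7649 = 775.8108.
Posterior mean = (μ₀/σ₀² + n·x̄/σ²)/(1/σ₀² + n/σ²) = (σ²·μ₀ + σ₀²·n·x̄)/(σ² + n·σ₀²) = (14.5161·79.06 + 253.7649·230.46)/775.8108 = 59630.30172/775.8108 = 76.8619.

76.8619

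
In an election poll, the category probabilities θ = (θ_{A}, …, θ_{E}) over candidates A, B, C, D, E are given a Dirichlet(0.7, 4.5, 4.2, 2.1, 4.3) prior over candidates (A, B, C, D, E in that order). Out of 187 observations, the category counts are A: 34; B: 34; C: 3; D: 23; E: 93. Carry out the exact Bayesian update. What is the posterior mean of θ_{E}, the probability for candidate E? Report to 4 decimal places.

The Dirichlet prior is conjugate to the Multinomial likelihood: each posterior αⱼ = prior αⱼ + observed count nⱼ.
Posterior concentration: (34.7, 38.5, 7.2, 25.1, 97.3), total = 202.8.
E[θ_{E}|data] = α_{E}/Σα = 97.3/202.8 = 0.4798.

0.4798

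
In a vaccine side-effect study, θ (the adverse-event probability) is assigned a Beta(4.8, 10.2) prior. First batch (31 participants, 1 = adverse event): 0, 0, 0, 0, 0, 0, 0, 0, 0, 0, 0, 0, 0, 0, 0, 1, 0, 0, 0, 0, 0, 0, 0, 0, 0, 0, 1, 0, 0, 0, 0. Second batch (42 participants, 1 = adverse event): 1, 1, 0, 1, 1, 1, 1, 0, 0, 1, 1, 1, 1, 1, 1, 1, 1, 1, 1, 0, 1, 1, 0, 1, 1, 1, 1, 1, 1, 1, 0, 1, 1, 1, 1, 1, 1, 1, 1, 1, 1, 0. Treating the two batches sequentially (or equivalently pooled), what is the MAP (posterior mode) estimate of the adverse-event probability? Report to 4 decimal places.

The Beta prior is conjugate to a Binomial/Bernoulli likelihood; the update adds successes to α and failures to β.
After batch 1: Beta(4.8+2, 10.2+29) = Beta(6.8, 39.2).
After batch 2: Beta(6.8+35, 39.2+7) = Beta(41.8, 46.2).
Mode of Beta(a,b) for a,b>1 is (a−1)/(a+b−2) = 40.8/86.0 = 0.4744.

0.4744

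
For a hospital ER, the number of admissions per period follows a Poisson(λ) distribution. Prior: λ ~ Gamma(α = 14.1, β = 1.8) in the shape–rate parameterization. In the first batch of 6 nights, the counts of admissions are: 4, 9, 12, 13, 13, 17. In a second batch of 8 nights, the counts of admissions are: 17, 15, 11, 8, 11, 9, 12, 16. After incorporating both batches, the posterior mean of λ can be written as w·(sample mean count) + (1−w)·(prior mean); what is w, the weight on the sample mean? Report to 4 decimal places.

0.8861

With a Gamma(shape α, rate β) prior, the Poisson likelihood is conjugate: the posterior is Gamma(α + ΣXᵢ, β + n).
Total number of nights: n = 6 + 8 = 14.
Posterior mean = (α₀+S)/(β₀+n) = [n/(β₀+n)]·(S/n) + [β₀/(β₀+n)]·(α₀/β₀), so only n and β₀ enter the weight.
Weight on data w = n/(β₀+n) = 14/(1.8+14) = 14/15.8 = 0.8861.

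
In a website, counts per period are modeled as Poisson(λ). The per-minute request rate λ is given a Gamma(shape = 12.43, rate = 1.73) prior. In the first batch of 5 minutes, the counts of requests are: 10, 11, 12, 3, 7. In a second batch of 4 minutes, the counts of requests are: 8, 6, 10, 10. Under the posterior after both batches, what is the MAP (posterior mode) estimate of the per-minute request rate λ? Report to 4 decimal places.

8.2414

With a Gamma(shape α, rate β) prior, the Poisson likelihood is conjugate: the posterior is Gamma(α + ΣXᵢ, β + n).
Batch 1: sum of counts S = 43 over n = 5 minutes.
After batch 1: Gamma(α+S, β+n) = Gamma(12.43+43, 1.73+5) = Gamma(55.43, 6.73).
Batch 2: sum of counts S = 34 over n = 4 minutes.
After batch 2: Gamma(α+S, β+n) = Gamma(55.43+34, 6.73+4) = Gamma(89.43, 10.73).
Mode of Gamma(α,β) for α≥1 is (α−1)/β = 88.43/10.73 = 8.2414.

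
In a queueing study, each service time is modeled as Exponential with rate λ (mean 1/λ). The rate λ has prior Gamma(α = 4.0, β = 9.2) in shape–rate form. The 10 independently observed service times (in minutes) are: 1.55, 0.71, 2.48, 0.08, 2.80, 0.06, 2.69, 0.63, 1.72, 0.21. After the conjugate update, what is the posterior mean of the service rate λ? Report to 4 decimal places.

With a Gamma(shape α, rate β) prior on the exponential rate λ, the posterior after n observations with total T = Σxᵢ is Gamma(α+n, β+T).
Sum of observations T = 12.93 minutes; n = 10.
Posterior: Gamma(4.0+10, 9.2+12.93) = Gamma(14.0, 22.13).
Posterior mean of λ = α/β = 14.0/22.13 = 0.6326.

0.6326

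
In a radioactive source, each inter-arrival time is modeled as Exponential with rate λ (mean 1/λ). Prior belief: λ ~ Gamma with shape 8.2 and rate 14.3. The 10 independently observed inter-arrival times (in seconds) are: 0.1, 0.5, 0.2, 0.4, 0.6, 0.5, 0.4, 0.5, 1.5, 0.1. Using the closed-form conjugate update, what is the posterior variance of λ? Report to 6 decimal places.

0.049889

With a Gamma(shape α, rate β) prior on the exponential rate λ, the posterior after n observations with total T = Σxᵢ is Gamma(α+n, β+T).
Sum of observations T = 4.8 seconds; n = 10.
Posterior: Gamma(8.2+10, 14.3+4.8) = Gamma(18.2, 19.1).
Var = α/β² = 0.049889.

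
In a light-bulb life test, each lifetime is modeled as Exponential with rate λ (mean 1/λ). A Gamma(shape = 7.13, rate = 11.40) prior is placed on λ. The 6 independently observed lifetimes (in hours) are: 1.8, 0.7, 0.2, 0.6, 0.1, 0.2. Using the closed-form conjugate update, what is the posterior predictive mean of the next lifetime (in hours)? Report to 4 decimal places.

1.2366

With a Gamma(shape α, rate β) prior on the exponential rate λ, the posterior after n observations with total T = Σxᵢ is Gamma(α+n, β+T).
Sum of observations T = 3.6 hours; n = 6.
Posterior: Gamma(7.13+6, 11.40+3.6) = Gamma(13.13, 15.00).
The predictive distribution for the next observation is Lomax; its mean is β/(α−1) = 15.00/12.13 = 1.2366.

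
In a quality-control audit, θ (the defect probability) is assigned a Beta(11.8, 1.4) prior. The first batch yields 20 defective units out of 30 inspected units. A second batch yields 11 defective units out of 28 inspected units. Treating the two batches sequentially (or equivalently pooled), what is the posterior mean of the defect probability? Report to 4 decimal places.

The Beta prior is conjugate to a Binomial/Bernoulli likelihood; the update adds successes to α and failures to β.
After batch 1: Beta(11.8+20, 1.4+10) = Beta(31.8, 11.4).
After batch 2: Beta(31.8+11, 11.4+17) = Beta(42.8, 28.4).
Posterior mean = α/(α+β) = 42.8/71.2 = 0.6011.

0.6011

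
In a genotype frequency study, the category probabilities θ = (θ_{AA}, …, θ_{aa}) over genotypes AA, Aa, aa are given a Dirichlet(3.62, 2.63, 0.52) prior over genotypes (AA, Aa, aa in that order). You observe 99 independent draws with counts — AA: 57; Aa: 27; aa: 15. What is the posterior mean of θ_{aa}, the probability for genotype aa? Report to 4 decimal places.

The Dirichlet prior is conjugate to the Multinomial likelihood: each posterior αⱼ = prior αⱼ + observed count nⱼ.
Posterior concentration: (60.62, 29.63, 15.52), total = 105.77.
E[θ_{aa}|data] = α_{aa}/Σα = 15.52/105.77 = 0.1467.

0.1467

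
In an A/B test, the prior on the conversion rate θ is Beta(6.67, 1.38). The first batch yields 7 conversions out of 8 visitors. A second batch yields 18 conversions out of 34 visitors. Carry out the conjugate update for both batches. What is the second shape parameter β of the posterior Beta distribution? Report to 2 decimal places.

The Beta prior is conjugate to a Binomial/Bernoulli likelihood; the update adds successes to α and failures to β.
After batch 1: Beta(6.67+7, 1.38+1) = Beta(13.67, 2.38).
After batch 2: Beta(13.67+18, 2.38+16) = Beta(31.67, 18.38).
Posterior β = 18.38.

18.38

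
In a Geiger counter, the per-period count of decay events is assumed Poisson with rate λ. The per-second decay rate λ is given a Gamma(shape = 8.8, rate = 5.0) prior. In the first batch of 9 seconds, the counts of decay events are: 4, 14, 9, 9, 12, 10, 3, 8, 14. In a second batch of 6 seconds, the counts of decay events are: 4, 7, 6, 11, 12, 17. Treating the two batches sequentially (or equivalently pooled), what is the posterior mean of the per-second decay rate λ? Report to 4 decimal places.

With a Gamma(shape α, rate β) prior, the Poisson likelihood is conjugate: the posterior is Gamma(α + ΣXᵢ, β + n).
Batch 1: sum of counts S = 83 over n = 9 seconds.
After batch 1: Gamma(α+S, β+n) = Gamma(8.8+83, 5.0+9) = Gamma(91.8, 14.0).
Batch 2: sum of counts S = 57 over n = 6 seconds.
After batch 2: Gamma(α+S, β+n) = Gamma(91.8+57, 14.0+6) = Gamma(148.8, 20.0).
Posterior mean = α/β = 148.8/20.0 = 7.4400.

7.4400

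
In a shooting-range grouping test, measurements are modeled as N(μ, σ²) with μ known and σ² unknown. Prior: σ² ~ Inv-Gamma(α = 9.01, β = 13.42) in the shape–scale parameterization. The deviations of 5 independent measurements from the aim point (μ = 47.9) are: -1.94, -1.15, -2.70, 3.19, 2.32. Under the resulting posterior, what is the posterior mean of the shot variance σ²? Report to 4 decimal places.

With known mean μ and an Inverse-Gamma(α, β) prior on σ², the Normal likelihood is conjugate: posterior is Inv-Gamma(α + n/2, β + Σ(xᵢ−μ)²/2).
Σ(xᵢ−μ)² = (-1.94)² + (-1.15)² + (-2.70)² + (3.19)² + (2.32)² = 27.9346.
Posterior: Inv-Gamma(9.01 + 5/2, 13.42 + 27.9346/2) = Inv-Gamma(11.51, 27.38730).
E[σ²|data] = β/(α−1) = 27.38730/10.51 = 2.6058.

2.6058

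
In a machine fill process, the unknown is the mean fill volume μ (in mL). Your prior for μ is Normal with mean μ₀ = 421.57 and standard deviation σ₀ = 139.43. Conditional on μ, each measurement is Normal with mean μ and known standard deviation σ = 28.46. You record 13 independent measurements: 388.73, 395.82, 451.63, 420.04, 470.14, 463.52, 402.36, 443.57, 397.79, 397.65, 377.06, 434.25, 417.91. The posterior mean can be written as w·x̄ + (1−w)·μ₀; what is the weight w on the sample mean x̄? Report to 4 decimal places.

For Normal data with known variance σ², a Normal(μ₀, σ₀²) prior on μ is conjugate. Posterior precision = 1/σ₀² + n/σ²; posterior mean is the precision-weighted average of μ₀ and x̄.
σ₀² = 139.43² = 19440.7249, σ² = 28.46² = 809.9716. Prior precision 1/σ₀² = 1/19440.7249; data precision n/σ² = 13/809.9716.
w = (n/σ²)/(1/σ₀² + n/σ²) = n·σ₀²/(σ² + n·σ₀²) = 13·19440.7249/(809.9716 + 13·19440.7249) = 252729.4237/253539.3953 = 0.9968.

0.9968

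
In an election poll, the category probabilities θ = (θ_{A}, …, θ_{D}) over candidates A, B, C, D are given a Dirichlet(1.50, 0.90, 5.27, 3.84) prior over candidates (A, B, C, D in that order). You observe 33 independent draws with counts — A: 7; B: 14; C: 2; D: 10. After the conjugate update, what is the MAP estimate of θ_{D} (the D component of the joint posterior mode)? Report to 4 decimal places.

The Dirichlet prior is conjugate to the Multinomial likelihood: each posterior αⱼ = prior αⱼ + observed count nⱼ.
Posterior concentration: (8.50, 14.90, 7.27, 13.84), total = 44.51.
Joint mode component: (α_{D}−1)/(Σα−K) = 12.84/40.51 = 0.3170.

0.3170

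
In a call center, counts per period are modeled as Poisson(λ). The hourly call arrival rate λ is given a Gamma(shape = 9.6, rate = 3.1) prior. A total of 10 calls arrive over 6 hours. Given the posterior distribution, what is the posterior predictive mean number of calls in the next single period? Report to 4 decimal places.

With a Gamma(shape α, rate β) prior, the Poisson likelihood is conjugate: the posterior is Gamma(α + ΣXᵢ, β + n).
Posterior: Gamma(α+S, β+n) = Gamma(9.6+10, 3.1+6) = Gamma(19.6, 9.1).
The predictive distribution for one future period is NegBinom with mean α/β = 2.1538.

2.1538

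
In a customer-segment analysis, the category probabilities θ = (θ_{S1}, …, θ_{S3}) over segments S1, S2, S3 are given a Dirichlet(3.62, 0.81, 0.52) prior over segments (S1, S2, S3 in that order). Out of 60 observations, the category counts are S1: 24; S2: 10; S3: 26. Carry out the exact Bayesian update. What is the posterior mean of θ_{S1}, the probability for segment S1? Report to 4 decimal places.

The Dirichlet prior is conjugate to the Multinomial likelihood: each posterior αⱼ = prior αⱼ + observed count nⱼ.
Posterior concentration: (27.62, 10.81, 26.52), total = 64.95.
E[θ_{S1}|data] = α_{S1}/Σα = 27.62/64.95 = 0.4253.

0.4253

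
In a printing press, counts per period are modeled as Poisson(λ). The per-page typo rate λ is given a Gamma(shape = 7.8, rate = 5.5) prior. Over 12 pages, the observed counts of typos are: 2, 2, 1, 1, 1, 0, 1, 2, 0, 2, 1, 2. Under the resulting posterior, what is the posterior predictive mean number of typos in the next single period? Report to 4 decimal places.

1.3029

With a Gamma(shape α, rate β) prior, the Poisson likelihood is conjugate: the posterior is Gamma(α + ΣXᵢ, β + n).
Sum of counts S = 15 over n = 12 pages.
Posterior: Gamma(α+S, β+n) = Gamma(7.8+15, 5.5+12) = Gamma(22.8, 17.5).
The predictive distribution for one future period is NegBinom with mean α/β = 1.3029.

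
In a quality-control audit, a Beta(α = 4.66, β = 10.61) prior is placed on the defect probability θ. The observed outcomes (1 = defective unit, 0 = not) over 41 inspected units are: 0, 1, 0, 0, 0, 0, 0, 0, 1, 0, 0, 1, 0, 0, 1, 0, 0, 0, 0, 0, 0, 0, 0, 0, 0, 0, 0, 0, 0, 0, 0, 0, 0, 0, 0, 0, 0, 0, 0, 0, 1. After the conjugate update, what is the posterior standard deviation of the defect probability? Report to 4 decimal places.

The Beta prior is conjugate to a Binomial/Bernoulli likelihood; the update adds successes to α and failures to β.
Posterior: Beta(α+k, β+n−k) = Beta(4.66+5, 10.61+36) = Beta(9.66, 46.61).
Var = αβ/((α+β)²(α+β+1)) = 9.66·46.61/(56.27²·57.27) = 0.00248299; SD = √0.00248299 = 0.0498.

0.0498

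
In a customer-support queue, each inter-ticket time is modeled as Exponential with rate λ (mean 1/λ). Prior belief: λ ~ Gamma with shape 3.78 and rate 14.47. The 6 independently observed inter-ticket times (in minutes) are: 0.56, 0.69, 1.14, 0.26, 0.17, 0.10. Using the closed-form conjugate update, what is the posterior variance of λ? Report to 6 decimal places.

With a Gamma(shape α, rate β) prior on the exponential rate λ, the posterior after n observations with total T = Σxᵢ is Gamma(α+n, β+T).
Sum of observations T = 2.92 minutes; n = 6.
Posterior: Gamma(3.78+6, 14.47+2.92) = Gamma(9.78, 17.39).
Var = α/β² = 0.032340.

0.032340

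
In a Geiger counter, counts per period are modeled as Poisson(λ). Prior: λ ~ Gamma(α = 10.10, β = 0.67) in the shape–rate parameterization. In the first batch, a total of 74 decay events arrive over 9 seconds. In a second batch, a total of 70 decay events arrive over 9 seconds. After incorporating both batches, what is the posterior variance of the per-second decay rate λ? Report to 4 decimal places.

0.4421

With a Gamma(shape α, rate β) prior, the Poisson likelihood is conjugate: the posterior is Gamma(α + ΣXᵢ, β + n).
After batch 1: Gamma(α+S, β+n) = Gamma(10.10+74, 0.67+9) = Gamma(84.10, 9.67).
After batch 2: Gamma(α+S, β+n) = Gamma(84.10+70, 9.67+9) = Gamma(154.10, 18.67).
Var = α/β² = 154.10/18.67² = 0.4421.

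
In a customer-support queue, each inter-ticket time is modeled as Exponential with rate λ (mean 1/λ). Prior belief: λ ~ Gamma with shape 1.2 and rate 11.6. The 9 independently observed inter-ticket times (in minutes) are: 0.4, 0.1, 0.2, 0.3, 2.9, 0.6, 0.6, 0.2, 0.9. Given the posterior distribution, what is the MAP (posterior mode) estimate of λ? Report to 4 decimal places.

0.5169

With a Gamma(shape α, rate β) prior on the exponential rate λ, the posterior after n observations with total T = Σxᵢ is Gamma(α+n, β+T).
Sum of observations T = 6.2 minutes; n = 9.
Posterior: Gamma(1.2+9, 11.6+6.2) = Gamma(10.2, 17.8).
Mode = (α−1)/β = 0.5169.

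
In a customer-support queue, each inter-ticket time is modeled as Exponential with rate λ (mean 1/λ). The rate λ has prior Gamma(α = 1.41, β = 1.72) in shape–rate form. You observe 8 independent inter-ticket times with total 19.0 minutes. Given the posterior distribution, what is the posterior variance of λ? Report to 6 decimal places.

With a Gamma(shape α, rate β) prior on the exponential rate λ, the posterior after n observations with total T = Σxᵢ is Gamma(α+n, β+T).
Posterior: Gamma(1.41+8, 1.72+19.0) = Gamma(9.41, 20.72).
Var = α/β² = 0.021918.

0.021918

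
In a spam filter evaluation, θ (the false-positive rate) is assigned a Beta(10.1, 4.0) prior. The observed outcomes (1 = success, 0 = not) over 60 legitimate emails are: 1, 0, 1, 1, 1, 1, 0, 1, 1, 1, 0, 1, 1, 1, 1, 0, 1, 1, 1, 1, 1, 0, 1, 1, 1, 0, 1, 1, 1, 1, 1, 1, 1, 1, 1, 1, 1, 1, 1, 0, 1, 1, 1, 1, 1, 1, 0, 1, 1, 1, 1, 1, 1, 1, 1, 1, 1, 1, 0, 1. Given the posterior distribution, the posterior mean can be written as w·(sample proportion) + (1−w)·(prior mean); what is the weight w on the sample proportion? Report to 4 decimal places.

The Beta prior is conjugate to a Binomial/Bernoulli likelihood; the update adds successes to α and failures to β.
Posterior mean = (α₀+k)/(α₀+β₀+n) = [n/(α₀+β₀+n)]·(k/n) + [(α₀+β₀)/(α₀+β₀+n)]·α₀/(α₀+β₀), so only n and the prior enter the weight.
The weight on the data is w = n/(α₀+β₀+n) = 60/(10.1+4.0+60) = 60/74.1 = 0.8097.

0.8097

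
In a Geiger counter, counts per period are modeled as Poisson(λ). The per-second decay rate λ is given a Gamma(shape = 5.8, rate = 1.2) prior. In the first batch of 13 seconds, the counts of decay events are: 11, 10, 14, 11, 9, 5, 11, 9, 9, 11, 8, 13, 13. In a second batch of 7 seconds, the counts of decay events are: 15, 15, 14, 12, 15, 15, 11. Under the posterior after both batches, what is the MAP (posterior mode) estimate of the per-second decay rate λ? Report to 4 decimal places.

11.1226

With a Gamma(shape α, rate β) prior, the Poisson likelihood is conjugate: the posterior is Gamma(α + ΣXᵢ, β + n).
Batch 1: sum of counts S = 134 over n = 13 seconds.
After batch 1: Gamma(α+S, β+n) = Gamma(5.8+134, 1.2+13) = Gamma(139.8, 14.2).
Batch 2: sum of counts S = 97 over n = 7 seconds.
After batch 2: Gamma(α+S, β+n) = Gamma(139.8+97, 14.2+7) = Gamma(236.8, 21.2).
Mode of Gamma(α,β) for α≥1 is (α−1)/β = 235.8/21.2 = 11.1226.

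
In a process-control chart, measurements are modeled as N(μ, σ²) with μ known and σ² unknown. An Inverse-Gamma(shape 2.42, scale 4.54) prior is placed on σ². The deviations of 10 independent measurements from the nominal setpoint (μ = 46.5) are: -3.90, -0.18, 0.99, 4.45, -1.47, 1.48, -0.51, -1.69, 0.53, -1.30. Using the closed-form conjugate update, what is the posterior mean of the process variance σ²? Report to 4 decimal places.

4.2479

With known mean μ and an Inverse-Gamma(α, β) prior on σ², the Normal likelihood is conjugate: posterior is Inv-Gamma(α + n/2, β + Σ(xᵢ−μ)²/2).
Σ(xᵢ−μ)² = (-3.90)² + (-0.18)² + (0.99)² + (4.45)² + (-1.47)² + (1.48)² + (-0.51)² + (-1.69)² + (0.53)² + (-1.30)² = 45.4634.
Posterior: Inv-Gamma(2.42 + 10/2, 4.54 + 45.4634/2) = Inv-Gamma(7.42, 27.27170).
E[σ²|data] = β/(α−1) = 27.27170/6.42 = 4.2479.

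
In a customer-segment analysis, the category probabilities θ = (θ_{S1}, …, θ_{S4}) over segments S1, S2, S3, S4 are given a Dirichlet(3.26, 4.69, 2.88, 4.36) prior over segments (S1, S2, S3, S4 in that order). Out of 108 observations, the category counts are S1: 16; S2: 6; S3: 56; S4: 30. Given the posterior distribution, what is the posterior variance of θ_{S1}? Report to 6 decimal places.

The Dirichlet prior is conjugate to the Multinomial likelihood: each posterior αⱼ = prior αⱼ + observed count nⱼ.
Posterior concentration: (19.26, 10.69, 58.88, 34.36), total = 123.19.
Var[θ_j] = α_j(Σα−α_j)/((Σα)²(Σα+1)) = 19.26·103.93/(123.19²·124.19) = 0.001062.

0.001062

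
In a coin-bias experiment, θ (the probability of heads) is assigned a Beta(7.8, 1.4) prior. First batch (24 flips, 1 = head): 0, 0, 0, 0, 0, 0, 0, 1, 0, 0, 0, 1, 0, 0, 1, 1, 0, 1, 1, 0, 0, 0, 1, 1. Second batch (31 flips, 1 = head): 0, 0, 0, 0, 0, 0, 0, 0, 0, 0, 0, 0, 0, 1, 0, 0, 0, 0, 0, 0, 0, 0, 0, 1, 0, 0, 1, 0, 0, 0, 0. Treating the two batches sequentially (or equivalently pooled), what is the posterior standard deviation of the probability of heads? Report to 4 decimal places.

0.0564

The Beta prior is conjugate to a Binomial/Bernoulli likelihood; the update adds successes to α and failures to β.
After batch 1: Beta(7.8+8, 1.4+16) = Beta(15.8, 17.4).
After batch 2: Beta(15.8+3, 17.4+28) = Beta(18.8, 45.4).
Var = αβ/((α+β)²(α+β+1)) = 18.8·45.4/(64.2²·65.2) = 0.00317611; SD = √0.00317611 = 0.0564.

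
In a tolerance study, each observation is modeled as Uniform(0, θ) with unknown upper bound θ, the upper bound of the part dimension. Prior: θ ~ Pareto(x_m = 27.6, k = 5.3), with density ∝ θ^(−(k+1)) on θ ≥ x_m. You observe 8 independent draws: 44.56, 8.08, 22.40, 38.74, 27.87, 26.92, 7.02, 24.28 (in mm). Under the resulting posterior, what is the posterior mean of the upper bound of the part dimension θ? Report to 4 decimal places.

48.1828

A Pareto(scale x_m, shape k) prior on the upper bound θ of Uniform(0, θ) is conjugate: posterior is Pareto(max(x_m, max xᵢ), k + n).
Sample maximum = 44.56; prior scale x_m = 27.6 → posterior scale = max = 44.56.
Posterior shape = 5.3 + 8 = 13.3.
E[θ|data] = k·x_m/(k−1) = 13.3·44.56/12.3 = 48.1828.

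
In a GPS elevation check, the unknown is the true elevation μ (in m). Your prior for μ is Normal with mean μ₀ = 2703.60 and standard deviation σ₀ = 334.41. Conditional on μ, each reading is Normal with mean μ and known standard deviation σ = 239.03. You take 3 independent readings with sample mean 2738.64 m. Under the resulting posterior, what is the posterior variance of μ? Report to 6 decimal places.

16273.645400

For Normal data with known variance σ², a Normal(μ₀, σ₀²) prior on μ is conjugate. Posterior precision = 1/σ₀² + n/σ²; posterior mean is the precision-weighted average of μ₀ and x̄.
σ₀² = 334.41² = 111830.0481, σ² = 239.03² = 57135.3409; σ² + n·σ₀² = 57135.3409 + 3·111830.0481 = 392625.4852.
Posterior precision = 1/σ₀² + n/σ² = 1/111830.0481 + 3/57135.3409 = (σ² + n·σ₀²)/(σ₀²σ²) = 392625.4852/(111830.0481·57135.3409); posterior variance σₙ² = σ₀²σ²/(σ² + n·σ₀²) = 111830.0481·57135.3409/392625.4852 = 16273.645400.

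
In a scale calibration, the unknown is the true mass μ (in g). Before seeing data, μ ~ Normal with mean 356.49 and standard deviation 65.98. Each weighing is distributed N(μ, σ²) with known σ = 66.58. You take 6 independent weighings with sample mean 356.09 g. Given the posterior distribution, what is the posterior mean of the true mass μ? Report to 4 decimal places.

356.1480

For Normal data with known variance σ², a Normal(μ₀, σ₀²) prior on μ is conjugate. Posterior precision = 1/σ₀² + n/σ²; posterior mean is the precision-weighted average of μ₀ and x̄.
n·x̄ = 6·356.09 = 2136.54.
σ₀² = 65.98² = 4353.3604, σ² = 66.58² = 4432.8964; σ² + n·σ₀² = 4432.8964 + 6·4353.3604 = 30553.0588.
Posterior mean = (μ₀/σ₀² + n·x̄/σ²)/(1/σ₀² + n/σ²) = (σ²·μ₀ + σ₀²·n·x̄)/(σ² + n·σ₀²) = (4432.8964·356.49 + 4353.3604·2136.54)/30553.0588 = 10881411.866652/30553.0588 = 356.1480.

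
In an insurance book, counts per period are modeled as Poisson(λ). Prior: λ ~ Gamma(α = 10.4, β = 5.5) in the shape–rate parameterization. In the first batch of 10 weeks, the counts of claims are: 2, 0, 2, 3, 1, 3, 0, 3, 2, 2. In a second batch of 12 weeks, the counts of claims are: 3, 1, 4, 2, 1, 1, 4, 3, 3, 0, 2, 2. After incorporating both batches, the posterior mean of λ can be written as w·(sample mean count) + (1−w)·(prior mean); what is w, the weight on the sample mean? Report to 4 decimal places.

With a Gamma(shape α, rate β) prior, the Poisson likelihood is conjugate: the posterior is Gamma(α + ΣXᵢ, β + n).
Total number of weeks: n = 10 + 12 = 22.
Posterior mean = (α₀+S)/(β₀+n) = [n/(β₀+n)]·(S/n) + [β₀/(β₀+n)]·(α₀/β₀), so only n and β₀ enter the weight.
Weight on data w = n/(β₀+n) = 22/(5.5+22) = 22/27.5 = 0.8000.

0.8000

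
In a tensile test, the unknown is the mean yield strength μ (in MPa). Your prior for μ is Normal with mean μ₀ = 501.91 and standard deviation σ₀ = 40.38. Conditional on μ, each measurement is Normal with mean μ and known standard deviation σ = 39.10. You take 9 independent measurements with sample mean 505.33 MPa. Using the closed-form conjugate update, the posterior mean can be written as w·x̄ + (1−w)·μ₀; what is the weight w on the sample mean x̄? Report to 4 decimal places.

0.9057

For Normal data with known variance σ², a Normal(μ₀, σ₀²) prior on μ is conjugate. Posterior precision = 1/σ₀² + n/σ²; posterior mean is the precision-weighted average of μ₀ and x̄.
σ₀² = 40.38² = 1630.5444, σ² = 39.10² = 1528.81. Prior precision 1/σ₀² = 1/1630.5444; data precision n/σ² = 9/1528.81.
w = (n/σ²)/(1/σ₀² + n/σ²) = n·σ₀²/(σ² + n·σ₀²) = 9·1630.5444/(1528.81 + 9·1630.5444) = 14674.8996/16203.7096 = 0.9057.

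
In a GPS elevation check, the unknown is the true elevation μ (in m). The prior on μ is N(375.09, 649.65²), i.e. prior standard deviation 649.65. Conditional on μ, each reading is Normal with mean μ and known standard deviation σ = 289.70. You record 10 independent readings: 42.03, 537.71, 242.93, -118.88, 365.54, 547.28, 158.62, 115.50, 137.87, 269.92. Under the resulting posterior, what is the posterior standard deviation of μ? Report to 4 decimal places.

For Normal data with known variance σ², a Normal(μ₀, σ₀²) prior on μ is conjugate. Posterior precision = 1/σ₀² + n/σ²; posterior mean is the precision-weighted average of μ₀ and x̄.
σ₀² = 649.65² = 422045.1225, σ² = 289.70² = 83926.09; σ² + n·σ₀² = 83926.09 + 10·422045.1225 = 4304377.315.
Posterior precision = 1/σ₀² + n/σ² = 1/422045.1225 + 10/83926.09 = (σ² + n·σ₀²)/(σ₀²σ²) = 4304377.315/(422045.1225·83926.09); posterior variance σₙ² = σ₀²σ²/(σ² + n·σ₀²) = 422045.1225·83926.09/4304377.315 = 8228.971194.
Posterior SD = √σₙ² = √(422045.1225·83926.09/4304377.315) = 90.7137.

90.7137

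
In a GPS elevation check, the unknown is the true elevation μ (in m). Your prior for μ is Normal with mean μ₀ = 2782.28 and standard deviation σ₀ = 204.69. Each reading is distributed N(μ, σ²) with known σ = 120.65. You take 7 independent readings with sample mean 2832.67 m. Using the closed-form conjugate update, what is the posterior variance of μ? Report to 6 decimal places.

1981.159654

For Normal data with known variance σ², a Normal(μ₀, σ₀²) prior on μ is conjugate. Posterior precision = 1/σ₀² + n/σ²; posterior mean is the precision-weighted average of μ₀ and x̄.
σ₀² = 204.69² = 41897.9961, σ² = 120.65² = 14556.4225; σ² + n·σ₀² = 14556.4225 + 7·41897.9961 = 307842.3952.
Posterior precision = 1/σ₀² + n/σ² = 1/41897.9961 + 7/14556.4225 = (σ² + n·σ₀²)/(σ₀²σ²) = 307842.3952/(41897.9961·14556.4225); posterior variance σₙ² = σ₀²σ²/(σ² + n·σ₀²) = 41897.9961·14556.4225/307842.3952 = 1981.159654.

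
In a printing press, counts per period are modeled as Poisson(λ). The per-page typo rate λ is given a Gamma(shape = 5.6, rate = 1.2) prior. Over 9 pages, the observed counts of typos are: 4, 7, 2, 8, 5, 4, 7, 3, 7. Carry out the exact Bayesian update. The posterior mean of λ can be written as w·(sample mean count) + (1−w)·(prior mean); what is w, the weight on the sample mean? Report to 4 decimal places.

0.8824

With a Gamma(shape α, rate β) prior, the Poisson likelihood is conjugate: the posterior is Gamma(α + ΣXᵢ, β + n).
Posterior mean = (α₀+S)/(β₀+n) = [n/(β₀+n)]·(S/n) + [β₀/(β₀+n)]·(α₀/β₀), so only n and β₀ enter the weight.
Weight on data w = n/(β₀+n) = 9/(1.2+9) = 9/10.2 = 0.8824.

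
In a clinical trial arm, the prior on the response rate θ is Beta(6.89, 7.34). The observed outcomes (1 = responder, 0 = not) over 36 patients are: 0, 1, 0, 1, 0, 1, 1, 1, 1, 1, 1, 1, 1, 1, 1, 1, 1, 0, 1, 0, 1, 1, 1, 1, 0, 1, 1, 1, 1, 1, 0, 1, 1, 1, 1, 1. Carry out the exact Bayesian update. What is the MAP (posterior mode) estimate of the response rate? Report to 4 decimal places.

0.7234

The Beta prior is conjugate to a Binomial/Bernoulli likelihood; the update adds successes to α and failures to β.
Posterior: Beta(α+k, β+n−k) = Beta(6.89+29, 7.34+7) = Beta(35.89, 14.34).
Mode of Beta(a,b) for a,b>1 is (a−1)/(a+b−2) = 34.89/48.23 = 0.7234.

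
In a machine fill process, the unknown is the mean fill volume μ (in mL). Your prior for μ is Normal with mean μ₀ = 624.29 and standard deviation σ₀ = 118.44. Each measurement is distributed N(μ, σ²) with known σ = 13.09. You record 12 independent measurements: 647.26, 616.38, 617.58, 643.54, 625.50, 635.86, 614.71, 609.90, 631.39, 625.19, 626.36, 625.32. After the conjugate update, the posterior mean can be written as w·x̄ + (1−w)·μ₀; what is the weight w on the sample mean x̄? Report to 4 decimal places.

For Normal data with known variance σ², a Normal(μ₀, σ₀²) prior on μ is conjugate. Posterior precision = 1/σ₀² + n/σ²; posterior mean is the precision-weighted average of μ₀ and x̄.
σ₀² = 118.44² = 14028.0336, σ² = 13.09² = 171.3481. Prior precision 1/σ₀² = 1/14028.0336; data precision n/σ² = 12/171.3481.
w = (n/σ²)/(1/σ₀² + n/σ²) = n·σ₀²/(σ² + n·σ₀²) = 12·14028.0336/(171.3481 + 12·14028.0336) = 168336.4032/168507.7513 = 0.9990.

0.9990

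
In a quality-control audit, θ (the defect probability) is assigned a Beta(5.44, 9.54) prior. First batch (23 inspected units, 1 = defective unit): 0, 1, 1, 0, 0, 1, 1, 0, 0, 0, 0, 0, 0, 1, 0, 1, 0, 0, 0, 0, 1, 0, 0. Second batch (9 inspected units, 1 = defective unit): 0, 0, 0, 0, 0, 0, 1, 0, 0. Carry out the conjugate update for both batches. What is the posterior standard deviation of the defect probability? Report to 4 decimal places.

The Beta prior is conjugate to a Binomial/Bernoulli likelihood; the update adds successes to α and failures to β.
After batch 1: Beta(5.44+7, 9.54+16) = Beta(12.44, 25.54).
After batch 2: Beta(12.44+1, 25.54+8) = Beta(13.44, 33.54).
Var = αβ/((α+β)²(α+β+1)) = 13.44·33.54/(46.98²·47.98) = 0.00425673; SD = √0.00425673 = 0.0652.

0.0652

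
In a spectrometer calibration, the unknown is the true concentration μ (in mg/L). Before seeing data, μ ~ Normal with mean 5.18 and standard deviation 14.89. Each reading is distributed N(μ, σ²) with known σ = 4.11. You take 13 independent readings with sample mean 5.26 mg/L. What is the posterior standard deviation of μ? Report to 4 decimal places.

1.1366

For Normal data with known variance σ², a Normal(μ₀, σ₀²) prior on μ is conjugate. Posterior precision = 1/σ₀² + n/σ²; posterior mean is the precision-weighted average of μ₀ and x̄.
σ₀² = 14.89² = 221.7121, σ² = 4.11² = 16.8921; σ² + n·σ₀² = 16.8921 + 13·221.7121 = 2899.1494.
Posterior precision = 1/σ₀² + n/σ² = 1/221.7121 + 13/16.8921 = (σ² + n·σ₀²)/(σ₀²σ²) = 2899.1494/(221.7121·16.8921); posterior variance σₙ² = σ₀²σ²/(σ² + n·σ₀²) = 221.7121·16.8921/2899.1494 = 1.291821.
Posterior SD = √σₙ² = √(221.7121·16.8921/2899.1494) = 1.1366.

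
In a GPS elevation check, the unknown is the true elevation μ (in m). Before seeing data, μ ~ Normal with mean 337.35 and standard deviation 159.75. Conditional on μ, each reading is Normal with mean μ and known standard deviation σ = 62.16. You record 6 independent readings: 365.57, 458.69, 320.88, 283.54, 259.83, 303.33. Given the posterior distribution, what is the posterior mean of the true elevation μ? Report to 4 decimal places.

For Normal data with known variance σ², a Normal(μ₀, σ₀²) prior on μ is conjugate. Posterior precision = 1/σ₀² + n/σ²; posterior mean is the precision-weighted average of μ₀ and x̄.
Σxᵢ = 365.57 + 458.69 + 320.88 + 283.54 + 259.83 + 303.33 = 1991.84, so n·x̄ = 1991.84.
σ₀² = 159.75² = 25520.0625, σ² = 62.16² = 3863.8656; σ² + n·σ₀² = 3863.8656 + 6·25520.0625 = 156984.2406.
Posterior mean = (μ₀/σ₀² + n·x̄/σ²)/(1/σ₀² + n/σ²) = (σ²·μ₀ + σ₀²·n·x̄)/(σ² + n·σ₀²) = (3863.8656·337.35 + 25520.0625·1991.84)/156984.2406 = 52135356.35016/156984.2406 = 332.1057.

332.1057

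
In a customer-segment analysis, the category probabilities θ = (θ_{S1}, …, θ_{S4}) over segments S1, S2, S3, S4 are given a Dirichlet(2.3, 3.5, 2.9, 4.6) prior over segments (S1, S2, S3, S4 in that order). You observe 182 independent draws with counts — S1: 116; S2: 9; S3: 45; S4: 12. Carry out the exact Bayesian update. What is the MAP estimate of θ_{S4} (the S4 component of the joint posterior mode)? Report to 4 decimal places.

The Dirichlet prior is conjugate to the Multinomial likelihood: each posterior αⱼ = prior αⱼ + observed count nⱼ.
Posterior concentration: (118.3, 12.5, 47.9, 16.6), total = 195.3.
Joint mode component: (α_{S4}−1)/(Σα−K) = 15.6/191.3 = 0.0815.

0.0815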